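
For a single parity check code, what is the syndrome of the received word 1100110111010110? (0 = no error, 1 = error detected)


Syndrome = XOR of all bits = 1 XOR 1 XOR 0 XOR 0 XOR 1 XOR 1 XOR 0 XOR 1 XOR 1 XOR 1 XOR 0 XOR 1 XOR 0 XOR 1 XOR 1 XOR 0 = 0

0


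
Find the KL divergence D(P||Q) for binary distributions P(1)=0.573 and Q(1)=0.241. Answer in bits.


KL = p*log2(p/q) + (1-p)*log2((1-p)/(1-q)) = 0.573*log2(0.573/0.241) + 0.427*log2(0.427/0.759) = 0.3616

0.3616 bits


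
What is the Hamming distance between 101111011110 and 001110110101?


Count differing positions: ^ . . . . ^ ^ . ^ . ^ ^ = 6 differences

6


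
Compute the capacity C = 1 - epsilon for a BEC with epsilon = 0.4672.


C = 1 - epsilon = 1 - 0.4672 = 0.5328

0.5328 bits


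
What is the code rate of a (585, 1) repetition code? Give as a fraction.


Rate = k/n = 1/585

1/585


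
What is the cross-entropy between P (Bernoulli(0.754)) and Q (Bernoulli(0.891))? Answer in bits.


H(P,Q) = -p*log2(q) - (1-p)*log2(1-q). -0.754*log2(0.891) = 0.125543; -0.246*log2(0.109) = 0.786610. H(P,Q) = 0.125543 + 0.786610 = 0.9122

0.9122 bits


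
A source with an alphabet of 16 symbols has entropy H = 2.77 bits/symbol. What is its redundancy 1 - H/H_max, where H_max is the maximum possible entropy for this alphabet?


H_max = log2(K) = log2(16) = 4.0 bits/symbol. Redundancy = 1 - H/H_max = 1 - 2.77/4.0 = 1 - 0.6925 = 0.3075

0.3075


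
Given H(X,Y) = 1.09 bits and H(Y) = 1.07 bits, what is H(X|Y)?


H(X|Y) = H(X,Y) - H(Y) = 1.09 - 1.07 = 0.02

0.02 bits


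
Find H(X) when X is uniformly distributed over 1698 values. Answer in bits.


H = log2(n) = log2(1698) = 10.7296

10.7296 bits


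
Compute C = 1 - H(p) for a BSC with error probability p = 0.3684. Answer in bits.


H(p) = -p*log2(p) - (1-p)*log2(1-p) = -0.3684*log2(0.3684) - 0.6316*log2(0.6316) = 0.530737 + 0.418698 = 0.9494. C = 1 - H(p) = 1 - 0.9494 = 0.0506

0.0506 bits


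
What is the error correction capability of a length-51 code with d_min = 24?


Correction capability = floor((d-1)/2) = floor((24-1)/2) = 11

11 errors


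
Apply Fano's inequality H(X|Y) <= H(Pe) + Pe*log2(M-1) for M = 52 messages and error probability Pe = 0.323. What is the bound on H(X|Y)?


H(Pe) = -Pe*log2(Pe) - (1-Pe)*log2(1-Pe) = -0.323*log2(0.323) - 0.677*log2(0.677) = 0.526617 + 0.380997 = 0.9076. Pe*log2(M-1) = 0.323*log2(51) = 1.832193. Bound = H(Pe) + Pe*log2(M-1) = 0.526617 + 0.380997 + 1.832193 = 2.7398

2.7398 bits


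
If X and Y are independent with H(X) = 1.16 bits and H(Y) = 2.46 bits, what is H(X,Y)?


For independent variables, H(X,Y) = H(X) + H(Y) = 1.16 + 2.46 = 3.62

3.62 bits


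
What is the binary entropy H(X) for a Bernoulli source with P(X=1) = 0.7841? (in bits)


H = -p*log2(p) - (1-p)*log2(1-p). -0.7841*log2(0.7841) = 0.275133; -0.2159*log2(0.2159) = 0.477477. H = 0.275133 + 0.477477 = 0.7526

0.7526 bits


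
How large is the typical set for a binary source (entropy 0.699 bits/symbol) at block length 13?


log2|A_typical| = nH = 13 * 0.699 = 9.087, so |A_typical| ~ 2^9.087 = 5.438e+02

5.438e+02


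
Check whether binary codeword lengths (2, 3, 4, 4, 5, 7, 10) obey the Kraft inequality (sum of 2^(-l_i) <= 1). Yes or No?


Kraft sum = sum(2^(-l_i)) = 0.54, need <= 1. Result: satisfied (a binary prefix-free code with these lengths exists)

Yes


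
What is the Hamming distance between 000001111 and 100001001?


Count differing positions: ^ . . . . . ^ ^ . = 3 differences

3


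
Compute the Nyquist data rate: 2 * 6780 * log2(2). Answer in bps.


Rate = 2 * B * log2(M) = 2 * 6780 * 1.0 = 13560.0

13560.0 bps


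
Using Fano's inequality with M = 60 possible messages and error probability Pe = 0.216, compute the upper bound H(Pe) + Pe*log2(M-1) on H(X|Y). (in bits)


H(Pe) = -Pe*log2(Pe) - (1-Pe)*log2(1-Pe) = -0.216*log2(0.216) - 0.784*log2(0.784) = 0.477554 + 0.275242 = 0.7528. Pe*log2(M-1) = 0.216*log2(59) = 1.270651. Bound = H(Pe) + Pe*log2(M-1) = 0.477554 + 0.275242 + 1.270651 = 2.0234

2.0234 bits


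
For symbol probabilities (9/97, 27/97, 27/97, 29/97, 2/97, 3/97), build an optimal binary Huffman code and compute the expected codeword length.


Huffman construction (repeatedly merge the two least-probable nodes; each merge adds 1 bit to every symbol beneath it): 2/97 + 3/97 = 5/97; 5/97 + 9/97 = 14/97; 14/97 + 27/97 = 41/97; 27/97 + 29/97 = 56/97; 41/97 + 56/97 = 1. Resulting codeword lengths (in the order the probabilities were given): (3, 2, 2, 2, 4, 4). L_avg = sum(p_i * l_i) = 9/97*3 + 27/97*2 + 27/97*2 + 29/97*2 + 2/97*4 + 3/97*4 = 213/97 = 2.1959

2.1959 bits


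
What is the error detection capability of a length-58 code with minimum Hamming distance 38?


Detection capability = d_min - 1 = 38 - 1 = 37

37 errors


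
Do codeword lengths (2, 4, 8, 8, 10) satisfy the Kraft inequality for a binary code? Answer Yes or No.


Kraft sum = sum(2^(-l_i)) = 0.3213, need <= 1. Result: satisfied (a binary prefix-free code with these lengths exists)

Yes


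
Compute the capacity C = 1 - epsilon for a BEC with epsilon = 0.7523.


C = 1 - epsilon = 1 - 0.7523 = 0.2477

0.2477 bits


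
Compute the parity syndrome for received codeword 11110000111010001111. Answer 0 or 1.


Syndrome = XOR of all bits = 1 XOR 1 XOR 1 XOR 1 XOR 0 XOR 0 XOR 0 XOR 0 XOR 1 XOR 1 XOR 1 XOR 0 XOR 1 XOR 0 XOR 0 XOR 0 XOR 1 XOR 1 XOR 1 XOR 1 = 0

0


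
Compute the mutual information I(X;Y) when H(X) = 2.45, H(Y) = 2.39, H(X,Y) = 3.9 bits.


I(X;Y) = H(X) + H(Y) - H(X,Y) = 2.45 + 2.39 - 3.9 = 0.94

0.94 bits


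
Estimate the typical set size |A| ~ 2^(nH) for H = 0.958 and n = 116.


log2|A_typical| = nH = 116 * 0.958 = 111.128, so |A_typical| ~ 2^111.128 = 2.837e+33

2.837e+33


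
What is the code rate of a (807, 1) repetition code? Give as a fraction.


Rate = k/n = 1/807

1/807


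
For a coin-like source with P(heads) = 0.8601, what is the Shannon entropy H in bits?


H = -p*log2(p) - (1-p)*log2(1-p). -0.8601*log2(0.8601) = 0.187006; -0.1399*log2(0.1399) = 0.396971. H = 0.187006 + 0.396971 = 0.584

0.584 bits


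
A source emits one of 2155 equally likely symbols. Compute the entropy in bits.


H = log2(n) = log2(2155) = 11.0735

11.0735 bits


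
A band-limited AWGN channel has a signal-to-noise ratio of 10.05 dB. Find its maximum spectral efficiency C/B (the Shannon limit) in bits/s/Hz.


SNR_linear = 10^(10.05/10) = 10.1158; C/B = log2(1 + SNR_linear) = log2(1 + 10.1158) = 3.4745

3.4745 bits/s/Hz


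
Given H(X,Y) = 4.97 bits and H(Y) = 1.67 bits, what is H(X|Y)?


H(X|Y) = H(X,Y) - H(Y) = 4.97 - 1.67 = 3.3

3.3 bits


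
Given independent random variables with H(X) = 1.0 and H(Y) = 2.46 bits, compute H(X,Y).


For independent variables, H(X,Y) = H(X) + H(Y) = 1.0 + 2.46 = 3.46

3.46 bits


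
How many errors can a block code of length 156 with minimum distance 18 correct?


Correction capability = floor((d-1)/2) = floor((18-1)/2) = 8

8 errors


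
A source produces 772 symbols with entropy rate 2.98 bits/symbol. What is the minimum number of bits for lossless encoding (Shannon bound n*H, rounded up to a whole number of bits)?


Minimum bits >= n * H = 772 * 2.98 = 2300.56, rounded up to a whole number of bits = 2301

2301 bits


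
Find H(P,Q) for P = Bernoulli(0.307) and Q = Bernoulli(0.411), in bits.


H(P,Q) = -p*log2(q) - (1-p)*log2(1-q). -0.307*log2(0.411) = 0.393816; -0.693*log2(0.589) = 0.529217. H(P,Q) = 0.393816 + 0.529217 = 0.923

0.923 bits


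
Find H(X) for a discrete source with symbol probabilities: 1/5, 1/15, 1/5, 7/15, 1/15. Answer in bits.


H = -sum(p_i * log2(p_i)). Terms: -(1/5)*log2(1/5) = 0.464386; -(1/15)*log2(1/15) = 0.260459; -(1/5)*log2(1/5) = 0.464386; -(7/15)*log2(7/15) = 0.513117; -(1/15)*log2(1/15) = 0.260459. H = 0.464386 + 0.260459 + 0.464386 + 0.513117 + 0.260459 = 1.9628

1.9628 bits


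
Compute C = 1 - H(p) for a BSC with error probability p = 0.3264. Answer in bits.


H(p) = -p*log2(p) - (1-p)*log2(1-p) = -0.3264*log2(0.3264) - 0.6736*log2(0.6736) = 0.527230 + 0.383976 = 0.9112. C = 1 - H(p) = 1 - 0.9112 = 0.0888

0.0888 bits


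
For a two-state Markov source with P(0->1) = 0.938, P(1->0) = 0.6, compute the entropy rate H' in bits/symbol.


Stationary distribution: pi_0 = p10/(p01+p10) = 0.3901, pi_1 = 0.6099. Entropy rate H' = pi_0*H(p01) + pi_1*H(p10) = 0.3901*0.3353 + 0.6099*0.971 = 0.723

0.723 bits/symbol


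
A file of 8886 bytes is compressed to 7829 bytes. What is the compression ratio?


Ratio = original / compressed = 8886 / 7829 = 1.135

1.135


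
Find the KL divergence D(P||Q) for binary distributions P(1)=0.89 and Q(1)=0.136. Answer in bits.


KL = p*log2(p/q) + (1-p)*log2((1-p)/(1-q)) = 0.89*log2(0.89/0.136) + 0.11*log2(0.11/0.864) = 2.085

2.085 bits


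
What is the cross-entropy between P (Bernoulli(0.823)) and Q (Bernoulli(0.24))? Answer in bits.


H(P,Q) = -p*log2(q) - (1-p)*log2(1-q). -0.823*log2(0.24) = 1.694470; -0.177*log2(0.76) = 0.070079. H(P,Q) = 1.694470 + 0.070079 = 1.7645

1.7645 bits


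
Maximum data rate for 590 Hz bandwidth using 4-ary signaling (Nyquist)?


Rate = 2 * B * log2(M) = 2 * 590 * 2.0 = 2360.0

2360.0 bps


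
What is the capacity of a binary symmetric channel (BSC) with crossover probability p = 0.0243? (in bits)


H(p) = -p*log2(p) - (1-p)*log2(1-p) = -0.0243*log2(0.0243) - 0.9757*log2(0.9757) = 0.130318 + 0.034628 = 0.1649. C = 1 - H(p) = 1 - 0.1649 = 0.8351

0.8351 bits


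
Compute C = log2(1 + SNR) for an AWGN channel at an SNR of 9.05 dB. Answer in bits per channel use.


SNR_linear = 10^(9.05/10) = 8.0353; C = log2(1 + SNR_linear) = log2(1 + 8.0353) = 3.1756

3.1756 bits/channel use


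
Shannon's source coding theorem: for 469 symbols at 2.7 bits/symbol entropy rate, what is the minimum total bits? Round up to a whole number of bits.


Minimum bits >= n * H = 469 * 2.7 = 1266.3, rounded up to a whole number of bits = 1267

1267 bits


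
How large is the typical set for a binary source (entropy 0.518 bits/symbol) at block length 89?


log2|A_typical| = nH = 89 * 0.518 = 46.102, so |A_typical| ~ 2^46.102 = 7.552e+13

7.552e+13


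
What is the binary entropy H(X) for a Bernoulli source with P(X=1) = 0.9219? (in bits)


H = -p*log2(p) - (1-p)*log2(1-p). -0.9219*log2(0.9219) = 0.108155; -0.0781*log2(0.0781) = 0.287293. H = 0.108155 + 0.287293 = 0.3954

0.3954 bits


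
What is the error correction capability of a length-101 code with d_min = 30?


Correction capability = floor((d-1)/2) = floor((30-1)/2) = 14

14 errors


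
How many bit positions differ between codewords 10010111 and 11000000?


Count differing positions: . ^ . ^ . ^ ^ ^ = 5 differences

5


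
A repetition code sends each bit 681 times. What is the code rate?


Rate = k/n = 1/681

1/681


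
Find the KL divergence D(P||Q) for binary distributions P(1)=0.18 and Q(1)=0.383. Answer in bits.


KL = p*log2(p/q) + (1-p)*log2((1-p)/(1-q)) = 0.18*log2(0.18/0.383) + 0.82*log2(0.82/0.617) = 0.1404

0.1404 bits


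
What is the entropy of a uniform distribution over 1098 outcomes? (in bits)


H = log2(n) = log2(1098) = 10.1007

10.1007 bits


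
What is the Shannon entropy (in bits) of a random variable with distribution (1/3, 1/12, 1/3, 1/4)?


H = -sum(p_i * log2(p_i)). Terms: -(1/3)*log2(1/3) = 0.528321; -(1/12)*log2(1/12) = 0.298747; -(1/3)*log2(1/3) = 0.528321; -(1/4)*log2(1/4) = 0.500000. H = 0.528321 + 0.298747 + 0.528321 + 0.500000 = 1.8554

1.8554 bits


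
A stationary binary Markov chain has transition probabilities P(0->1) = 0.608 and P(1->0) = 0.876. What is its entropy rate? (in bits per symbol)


Stationary distribution: pi_0 = p10/(p01+p10) = 0.5903, pi_1 = 0.4097. Entropy rate H' = pi_0*H(p01) + pi_1*H(p10) = 0.5903*0.9661 + 0.4097*0.5408 = 0.7918

0.7918 bits/symbol


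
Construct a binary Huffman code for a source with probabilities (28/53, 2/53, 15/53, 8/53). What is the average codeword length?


Huffman construction (repeatedly merge the two least-probable nodes; each merge adds 1 bit to every symbol beneath it): 2/53 + 8/53 = 10/53; 10/53 + 15/53 = 25/53; 25/53 + 28/53 = 1. Resulting codeword lengths (in the order the probabilities were given): (1, 3, 2, 3). L_avg = sum(p_i * l_i) = 28/53*1 + 2/53*3 + 15/53*2 + 8/53*3 = 88/53 = 1.6604

1.6604 bits


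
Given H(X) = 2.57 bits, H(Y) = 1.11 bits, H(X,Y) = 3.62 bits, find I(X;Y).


I(X;Y) = H(X) + H(Y) - H(X,Y) = 2.57 + 1.11 - 3.62 = 0.06

0.06 bits


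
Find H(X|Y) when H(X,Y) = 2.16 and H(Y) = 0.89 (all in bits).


H(X|Y) = H(X,Y) - H(Y) = 2.16 - 0.89 = 1.27

1.27 bits


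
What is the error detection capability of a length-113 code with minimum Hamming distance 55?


Detection capability = d_min - 1 = 55 - 1 = 54

54 errors


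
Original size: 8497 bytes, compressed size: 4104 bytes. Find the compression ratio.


Ratio = original / compressed = 8497 / 4104 = 2.0704

2.0704


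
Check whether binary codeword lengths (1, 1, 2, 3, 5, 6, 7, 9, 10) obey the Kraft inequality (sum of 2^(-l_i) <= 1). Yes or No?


Kraft sum = sum(2^(-l_i)) = 1.4326, need <= 1. Result: violated (a binary prefix-free code with these lengths cannot exist)

No


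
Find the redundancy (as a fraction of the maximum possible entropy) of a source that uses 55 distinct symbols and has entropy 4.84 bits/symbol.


H_max = log2(K) = log2(55) = 5.7814 bits/symbol. Redundancy = 1 - H/H_max = 1 - 4.84/5.7814 = 1 - 0.8372 = 0.1628

0.1628


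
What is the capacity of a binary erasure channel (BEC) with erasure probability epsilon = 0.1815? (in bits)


C = 1 - epsilon = 1 - 0.1815 = 0.8185

0.8185 bits


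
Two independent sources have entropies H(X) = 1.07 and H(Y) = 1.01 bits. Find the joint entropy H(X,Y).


For independent variables, H(X,Y) = H(X) + H(Y) = 1.07 + 1.01 = 2.08

2.08 bits


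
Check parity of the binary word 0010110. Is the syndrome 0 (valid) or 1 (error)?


Syndrome = XOR of all bits = 0 XOR 0 XOR 1 XOR 0 XOR 1 XOR 1 XOR 0 = 1

1


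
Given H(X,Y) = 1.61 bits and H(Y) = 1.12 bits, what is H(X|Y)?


H(X|Y) = H(X,Y) - H(Y) = 1.61 - 1.12 = 0.49

0.49 bits


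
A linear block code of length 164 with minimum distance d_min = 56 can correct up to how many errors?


Correction capability = floor((d-1)/2) = floor((56-1)/2) = 27

27 errors


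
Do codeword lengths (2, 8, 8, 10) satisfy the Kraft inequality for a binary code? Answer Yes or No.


Kraft sum = sum(2^(-l_i)) = 0.2588, need <= 1. Result: satisfied (a binary prefix-free code with these lengths exists)

Yes


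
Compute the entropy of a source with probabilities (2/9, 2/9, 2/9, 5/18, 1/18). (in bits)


H = -sum(p_i * log2(p_i)). Terms: -(2/9)*log2(2/9) = 0.482206; -(2/9)*log2(2/9) = 0.482206; -(2/9)*log2(2/9) = 0.482206; -(5/18)*log2(5/18) = 0.513332; -(1/18)*log2(1/18) = 0.231663. H = 0.482206 + 0.482206 + 0.482206 + 0.513332 + 0.231663 = 2.1916

2.1916 bits


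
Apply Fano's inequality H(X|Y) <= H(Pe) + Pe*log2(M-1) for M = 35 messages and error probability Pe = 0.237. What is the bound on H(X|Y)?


H(Pe) = -Pe*log2(Pe) - (1-Pe)*log2(1-Pe) = -0.237*log2(0.237) - 0.763*log2(0.763) = 0.492259 + 0.297757 = 0.79. Pe*log2(M-1) = 0.237*log2(34) = 1.205729. Bound = H(Pe) + Pe*log2(M-1) = 0.492259 + 0.297757 + 1.205729 = 1.9957

1.9957 bits


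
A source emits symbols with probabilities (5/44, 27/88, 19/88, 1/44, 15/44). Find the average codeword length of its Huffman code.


Huffman construction (repeatedly merge the two least-probable nodes; each merge adds 1 bit to every symbol beneath it): 1/44 + 5/44 = 3/22; 3/22 + 19/88 = 31/88; 27/88 + 15/44 = 57/88; 31/88 + 57/88 = 1. Resulting codeword lengths (in the order the probabilities were given): (3, 2, 2, 3, 2). L_avg = sum(p_i * l_i) = 5/44*3 + 27/88*2 + 19/88*2 + 1/44*3 + 15/44*2 = 47/22 = 2.1364

2.1364 bits


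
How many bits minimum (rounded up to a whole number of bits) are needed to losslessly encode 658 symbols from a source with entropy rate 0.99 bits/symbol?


Minimum bits >= n * H = 658 * 0.99 = 651.42, rounded up to a whole number of bits = 652

652 bits


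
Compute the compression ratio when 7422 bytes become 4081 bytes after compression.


Ratio = original / compressed = 7422 / 4081 = 1.8187

1.8187


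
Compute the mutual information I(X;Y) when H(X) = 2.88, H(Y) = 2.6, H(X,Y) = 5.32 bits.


I(X;Y) = H(X) + H(Y) - H(X,Y) = 2.88 + 2.6 - 5.32 = 0.16

0.16 bits


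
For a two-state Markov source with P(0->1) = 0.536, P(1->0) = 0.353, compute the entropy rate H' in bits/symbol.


Stationary distribution: pi_0 = p10/(p01+p10) = 0.3971, pi_1 = 0.6029. Entropy rate H' = pi_0*H(p01) + pi_1*H(p10) = 0.3971*0.9963 + 0.6029*0.9367 = 0.9604

0.9604 bits/symbol


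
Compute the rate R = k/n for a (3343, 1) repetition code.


Rate = k/n = 1/3343

1/3343


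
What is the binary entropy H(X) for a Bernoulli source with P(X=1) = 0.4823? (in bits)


H = -p*log2(p) - (1-p)*log2(1-p). -0.4823*log2(0.4823) = 0.507378; -0.5177*log2(0.5177) = 0.491718. H = 0.507378 + 0.491718 = 0.9991

0.9991 bits


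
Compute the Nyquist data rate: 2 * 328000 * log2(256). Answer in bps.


Rate = 2 * B * log2(M) = 2 * 328000 * 8.0 = 5248000.0

5248000.0 bps


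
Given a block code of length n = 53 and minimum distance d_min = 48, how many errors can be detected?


Detection capability = d_min - 1 = 48 - 1 = 47

47 errors


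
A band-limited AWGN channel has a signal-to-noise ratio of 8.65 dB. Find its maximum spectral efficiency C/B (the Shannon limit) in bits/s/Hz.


SNR_linear = 10^(8.65/10) = 7.3282; C/B = log2(1 + SNR_linear) = log2(1 + 7.3282) = 3.058

3.058 bits/s/Hz


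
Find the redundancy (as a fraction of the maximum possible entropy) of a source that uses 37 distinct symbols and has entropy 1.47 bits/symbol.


H_max = log2(K) = log2(37) = 5.2095 bits/symbol. Redundancy = 1 - H/H_max = 1 - 1.47/5.2095 = 1 - 0.2822 = 0.7178

0.7178


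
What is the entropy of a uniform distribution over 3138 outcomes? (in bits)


H = log2(n) = log2(3138) = 11.6156

11.6156 bits


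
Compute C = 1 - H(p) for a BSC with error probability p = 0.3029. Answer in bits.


H(p) = -p*log2(p) - (1-p)*log2(1-p) = -0.3029*log2(0.3029) - 0.6971*log2(0.6971) = 0.521923 + 0.362884 = 0.8848. C = 1 - H(p) = 1 - 0.8848 = 0.1152

0.1152 bits


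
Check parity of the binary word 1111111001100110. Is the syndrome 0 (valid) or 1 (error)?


Syndrome = XOR of all bits = 1 XOR 1 XOR 1 XOR 1 XOR 1 XOR 1 XOR 1 XOR 0 XOR 0 XOR 1 XOR 1 XOR 0 XOR 0 XOR 1 XOR 1 XOR 0 = 1

1


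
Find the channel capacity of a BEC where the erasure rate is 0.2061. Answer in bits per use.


C = 1 - epsilon = 1 - 0.2061 = 0.7939

0.7939 bits


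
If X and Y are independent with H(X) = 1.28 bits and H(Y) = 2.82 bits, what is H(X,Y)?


For independent variables, H(X,Y) = H(X) + H(Y) = 1.28 + 2.82 = 4.1

4.1 bits


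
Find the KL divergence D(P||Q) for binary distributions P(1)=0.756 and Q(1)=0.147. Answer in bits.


KL = p*log2(p/q) + (1-p)*log2((1-p)/(1-q)) = 0.756*log2(0.756/0.147) + 0.244*log2(0.244/0.853) = 1.3455

1.3455 bits


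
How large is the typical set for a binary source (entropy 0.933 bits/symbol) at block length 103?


log2|A_typical| = nH = 103 * 0.933 = 96.099, so |A_typical| ~ 2^96.099 = 8.486e+28

8.486e+28


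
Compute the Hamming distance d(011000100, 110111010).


Count differing positions: ^ . ^ ^ ^ ^ ^ ^ . = 7 differences

7


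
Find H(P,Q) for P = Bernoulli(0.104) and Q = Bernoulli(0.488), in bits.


H(P,Q) = -p*log2(q) - (1-p)*log2(1-q). -0.104*log2(0.488) = 0.107645; -0.896*log2(0.512) = 0.865343. H(P,Q) = 0.107645 + 0.865343 = 0.973

0.973 bits


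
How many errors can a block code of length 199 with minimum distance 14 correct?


Correction capability = floor((d-1)/2) = floor((14-1)/2) = 6

6 errors


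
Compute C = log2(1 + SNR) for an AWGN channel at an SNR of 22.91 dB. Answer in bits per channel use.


SNR_linear = 10^(22.91/10) = 195.4339; C = log2(1 + SNR_linear) = log2(1 + 195.4339) = 7.6179

7.6179 bits/channel use


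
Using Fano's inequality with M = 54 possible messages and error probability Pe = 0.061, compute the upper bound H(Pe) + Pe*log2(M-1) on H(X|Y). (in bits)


H(Pe) = -Pe*log2(Pe) - (1-Pe)*log2(1-Pe) = -0.061*log2(0.061) - 0.939*log2(0.939) = 0.246138 + 0.085264 = 0.3314. Pe*log2(M-1) = 0.061*log2(53) = 0.349403. Bound = H(Pe) + Pe*log2(M-1) = 0.246138 + 0.085264 + 0.349403 = 0.6808

0.6808 bits


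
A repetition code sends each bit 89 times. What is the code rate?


Rate = k/n = 1/89

1/89


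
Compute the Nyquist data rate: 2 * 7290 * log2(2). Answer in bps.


Rate = 2 * B * log2(M) = 2 * 7290 * 1.0 = 14580.0

14580.0 bps


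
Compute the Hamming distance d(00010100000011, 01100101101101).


Count differing positions: . ^ ^ ^ . . . ^ ^ . ^ ^ ^ . = 8 differences

8


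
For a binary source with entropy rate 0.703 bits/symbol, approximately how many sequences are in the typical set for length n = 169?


log2|A_typical| = nH = 169 * 0.703 = 118.807, so |A_typical| ~ 2^118.807 = 5.814e+35

5.814e+35


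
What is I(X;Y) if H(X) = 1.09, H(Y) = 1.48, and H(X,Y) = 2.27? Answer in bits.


I(X;Y) = H(X) + H(Y) - H(X,Y) = 1.09 + 1.48 - 2.27 = 0.3

0.3 bits


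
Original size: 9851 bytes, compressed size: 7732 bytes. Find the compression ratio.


Ratio = original / compressed = 9851 / 7732 = 1.2741

1.2741


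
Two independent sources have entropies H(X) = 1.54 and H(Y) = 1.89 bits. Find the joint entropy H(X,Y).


For independent variables, H(X,Y) = H(X) + H(Y) = 1.54 + 1.89 = 3.43

3.43 bits


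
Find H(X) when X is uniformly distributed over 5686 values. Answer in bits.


H = log2(n) = log2(5686) = 12.4732

12.4732 bits


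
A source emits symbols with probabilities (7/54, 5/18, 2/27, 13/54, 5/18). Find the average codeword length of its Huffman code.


Huffman construction (repeatedly merge the two least-probable nodes; each merge adds 1 bit to every symbol beneath it): 2/27 + 7/54 = 11/54; 11/54 + 13/54 = 4/9; 5/18 + 5/18 = 5/9; 4/9 + 5/9 = 1. Resulting codeword lengths (in the order the probabilities were given): (3, 2, 3, 2, 2). L_avg = sum(p_i * l_i) = 7/54*3 + 5/18*2 + 2/27*3 + 13/54*2 + 5/18*2 = 119/54 = 2.2037

2.2037 bits


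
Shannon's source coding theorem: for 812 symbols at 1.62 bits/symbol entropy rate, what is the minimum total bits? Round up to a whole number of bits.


Minimum bits >= n * H = 812 * 1.62 = 1315.44, rounded up to a whole number of bits = 1316

1316 bits


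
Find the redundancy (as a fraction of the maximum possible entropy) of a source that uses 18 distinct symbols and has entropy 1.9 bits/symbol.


H_max = log2(K) = log2(18) = 4.1699 bits/symbol. Redundancy = 1 - H/H_max = 1 - 1.9/4.1699 = 1 - 0.4556 = 0.5444

0.5444


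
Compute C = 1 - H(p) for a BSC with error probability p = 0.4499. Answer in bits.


H(p) = -p*log2(p) - (1-p)*log2(1-p) = -0.4499*log2(0.4499) - 0.5501*log2(0.5501) = 0.518430 + 0.474315 = 0.9927. C = 1 - H(p) = 1 - 0.9927 = 0.0073

0.0073 bits


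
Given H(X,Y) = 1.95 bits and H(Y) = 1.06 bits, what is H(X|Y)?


H(X|Y) = H(X,Y) - H(Y) = 1.95 - 1.06 = 0.89

0.89 bits


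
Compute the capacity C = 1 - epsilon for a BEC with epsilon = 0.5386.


C = 1 - epsilon = 1 - 0.5386 = 0.4614

0.4614 bits


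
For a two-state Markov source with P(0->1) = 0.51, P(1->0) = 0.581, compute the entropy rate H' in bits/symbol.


Stationary distribution: pi_0 = p10/(p01+p10) = 0.5325, pi_1 = 0.4675. Entropy rate H' = pi_0*H(p01) + pi_1*H(p10) = 0.5325*0.9997 + 0.4675*0.981 = 0.991

0.991 bits/symbol


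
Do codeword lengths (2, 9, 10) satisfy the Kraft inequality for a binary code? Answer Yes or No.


Kraft sum = sum(2^(-l_i)) = 0.2529, need <= 1. Result: satisfied (a binary prefix-free code with these lengths exists)

Yes


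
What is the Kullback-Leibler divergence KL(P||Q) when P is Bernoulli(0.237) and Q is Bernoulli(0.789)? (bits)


KL = p*log2(p/q) + (1-p)*log2((1-p)/(1-q)) = 0.237*log2(0.237/0.789) + 0.763*log2(0.763/0.211) = 1.0037

1.0037 bits


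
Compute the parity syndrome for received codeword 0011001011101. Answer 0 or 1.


Syndrome = XOR of all bits = 0 XOR 0 XOR 1 XOR 1 XOR 0 XOR 0 XOR 1 XOR 0 XOR 1 XOR 1 XOR 1 XOR 0 XOR 1 = 1

1


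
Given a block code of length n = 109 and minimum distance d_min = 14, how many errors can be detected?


Detection capability = d_min - 1 = 14 - 1 = 13

13 errors


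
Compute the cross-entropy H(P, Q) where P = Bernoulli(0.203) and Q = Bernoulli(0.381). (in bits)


H(P,Q) = -p*log2(q) - (1-p)*log2(1-q). -0.203*log2(0.381) = 0.282604; -0.797*log2(0.619) = 0.551515. H(P,Q) = 0.282604 + 0.551515 = 0.8341

0.8341 bits


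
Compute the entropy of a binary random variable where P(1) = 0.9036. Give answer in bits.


H = -p*log2(p) - (1-p)*log2(1-p). -0.9036*log2(0.9036) = 0.132146; -0.0964*log2(0.0964) = 0.325333. H = 0.132146 + 0.325333 = 0.4575

0.4575 bits


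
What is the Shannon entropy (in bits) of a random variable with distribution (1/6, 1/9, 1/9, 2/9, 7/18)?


H = -sum(p_i * log2(p_i)). Terms: -(1/6)*log2(1/6) = 0.430827; -(1/9)*log2(1/9) = 0.352214; -(1/9)*log2(1/9) = 0.352214; -(2/9)*log2(2/9) = 0.482206; -(7/18)*log2(7/18) = 0.529888. H = 0.430827 + 0.352214 + 0.352214 + 0.482206 + 0.529888 = 2.1473

2.1473 bits


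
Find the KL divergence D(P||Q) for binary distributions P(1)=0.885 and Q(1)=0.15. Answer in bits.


KL = p*log2(p/q) + (1-p)*log2((1-p)/(1-q)) = 0.885*log2(0.885/0.15) + 0.115*log2(0.115/0.85) = 1.9344

1.9344 bits


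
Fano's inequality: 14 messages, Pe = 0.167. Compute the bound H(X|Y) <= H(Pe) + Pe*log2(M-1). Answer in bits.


H(Pe) = -Pe*log2(Pe) - (1-Pe)*log2(1-Pe) = -0.167*log2(0.167) - 0.833*log2(0.833) = 0.431207 + 0.219588 = 0.6508. Pe*log2(M-1) = 0.167*log2(13) = 0.617973. Bound = H(Pe) + Pe*log2(M-1) = 0.431207 + 0.219588 + 0.617973 = 1.2688

1.2688 bits


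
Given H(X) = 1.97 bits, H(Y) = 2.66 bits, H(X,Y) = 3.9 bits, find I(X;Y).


I(X;Y) = H(X) + H(Y) - H(X,Y) = 1.97 + 2.66 - 3.9 = 0.73

0.73 bits


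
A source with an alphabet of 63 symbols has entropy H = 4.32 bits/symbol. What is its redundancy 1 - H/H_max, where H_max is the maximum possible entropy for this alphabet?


H_max = log2(K) = log2(63) = 5.9773 bits/symbol. Redundancy = 1 - H/H_max = 1 - 4.32/5.9773 = 1 - 0.7227 = 0.2773

0.2773


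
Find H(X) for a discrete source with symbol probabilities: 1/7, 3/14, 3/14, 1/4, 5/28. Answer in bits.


H = -sum(p_i * log2(p_i)). Terms: -(1/7)*log2(1/7) = 0.401051; -(3/14)*log2(3/14) = 0.476227; -(3/14)*log2(3/14) = 0.476227; -(1/4)*log2(1/4) = 0.500000; -(5/28)*log2(5/28) = 0.443826. H = 0.401051 + 0.476227 + 0.476227 + 0.500000 + 0.443826 = 2.2973

2.2973 bits


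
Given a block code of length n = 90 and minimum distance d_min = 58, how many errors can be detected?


Detection capability = d_min - 1 = 58 - 1 = 57

57 errors


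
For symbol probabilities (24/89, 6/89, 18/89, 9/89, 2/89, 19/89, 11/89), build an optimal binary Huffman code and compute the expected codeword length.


Huffman construction (repeatedly merge the two least-probable nodes; each merge adds 1 bit to every symbol beneath it): 2/89 + 6/89 = 8/89; 8/89 + 9/89 = 17/89; 11/89 + 17/89 = 28/89; 18/89 + 19/89 = 37/89; 24/89 + 28/89 = 52/89; 37/89 + 52/89 = 1. Resulting codeword lengths (in the order the probabilities were given): (2, 5, 2, 4, 5, 2, 3). L_avg = sum(p_i * l_i) = 24/89*2 + 6/89*5 + 18/89*2 + 9/89*4 + 2/89*5 + 19/89*2 + 11/89*3 = 231/89 = 2.5955

2.5955 bits


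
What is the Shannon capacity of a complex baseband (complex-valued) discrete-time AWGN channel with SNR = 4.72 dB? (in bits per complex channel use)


SNR_linear = 10^(4.72/10) = 2.9648; C = log2(1 + SNR_linear) = log2(1 + 2.9648) = 1.9873

1.9873 bits/channel use


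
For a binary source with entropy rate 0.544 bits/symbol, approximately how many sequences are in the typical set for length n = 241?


log2|A_typical| = nH = 241 * 0.544 = 131.104, so |A_typical| ~ 2^131.104 = 2.926e+39

2.926e+39


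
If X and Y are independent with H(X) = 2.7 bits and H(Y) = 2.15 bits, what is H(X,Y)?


For independent variables, H(X,Y) = H(X) + H(Y) = 2.7 + 2.15 = 4.85

4.85 bits


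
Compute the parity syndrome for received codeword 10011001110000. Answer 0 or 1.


Syndrome = XOR of all bits = 1 XOR 0 XOR 0 XOR 1 XOR 1 XOR 0 XOR 0 XOR 1 XOR 1 XOR 1 XOR 0 XOR 0 XOR 0 XOR 0 = 0

0


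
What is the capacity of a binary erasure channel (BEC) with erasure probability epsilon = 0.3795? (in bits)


C = 1 - epsilon = 1 - 0.3795 = 0.6205

0.6205 bits


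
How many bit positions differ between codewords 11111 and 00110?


Count differing positions: ^ ^ . . ^ = 3 differences

3


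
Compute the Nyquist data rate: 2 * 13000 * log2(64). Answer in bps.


Rate = 2 * B * log2(M) = 2 * 13000 * 6.0 = 156000.0

156000.0 bps


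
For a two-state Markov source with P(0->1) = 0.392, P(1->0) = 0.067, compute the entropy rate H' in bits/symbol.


Stationary distribution: pi_0 = p10/(p01+p10) = 0.146, pi_1 = 0.854. Entropy rate H' = pi_0*H(p01) + pi_1*H(p10) = 0.146*0.9661 + 0.854*0.3546 = 0.4439

0.4439 bits/symbol


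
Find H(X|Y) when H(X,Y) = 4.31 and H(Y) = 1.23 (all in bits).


H(X|Y) = H(X,Y) - H(Y) = 4.31 - 1.23 = 3.08

3.08 bits


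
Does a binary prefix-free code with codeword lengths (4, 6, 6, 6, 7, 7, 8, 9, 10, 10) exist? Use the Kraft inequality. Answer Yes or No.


Kraft sum = sum(2^(-l_i)) = 0.1328, need <= 1. Result: satisfied (a binary prefix-free code with these lengths exists)

Yes


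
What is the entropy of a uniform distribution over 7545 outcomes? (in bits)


H = log2(n) = log2(7545) = 12.8813

12.8813 bits


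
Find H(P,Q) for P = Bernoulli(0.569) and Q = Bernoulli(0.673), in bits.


H(P,Q) = -p*log2(q) - (1-p)*log2(1-q). -0.569*log2(0.673) = 0.325082; -0.431*log2(0.327) = 0.695047. H(P,Q) = 0.325082 + 0.695047 = 1.0201

1.0201 bits


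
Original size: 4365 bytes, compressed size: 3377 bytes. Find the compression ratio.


Ratio = original / compressed = 4365 / 3377 = 1.2926

1.2926


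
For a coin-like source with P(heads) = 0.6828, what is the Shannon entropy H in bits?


H = -p*log2(p) - (1-p)*log2(1-p). -0.6828*log2(0.6828) = 0.375858; -0.3172*log2(0.3172) = 0.525453. H = 0.375858 + 0.525453 = 0.9013

0.9013 bits


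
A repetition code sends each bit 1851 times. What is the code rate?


Rate = k/n = 1/1851

1/1851


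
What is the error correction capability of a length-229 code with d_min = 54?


Correction capability = floor((d-1)/2) = floor((54-1)/2) = 26

26 errors


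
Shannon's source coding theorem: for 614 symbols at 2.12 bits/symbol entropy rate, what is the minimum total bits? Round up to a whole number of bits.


Minimum bits >= n * H = 614 * 2.12 = 1301.68, rounded up to a whole number of bits = 1302

1302 bits


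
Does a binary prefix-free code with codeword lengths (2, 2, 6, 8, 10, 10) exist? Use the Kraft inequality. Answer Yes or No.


Kraft sum = sum(2^(-l_i)) = 0.5215, need <= 1. Result: satisfied (a binary prefix-free code with these lengths exists)

Yes


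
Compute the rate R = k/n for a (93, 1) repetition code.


Rate = k/n = 1/93

1/93


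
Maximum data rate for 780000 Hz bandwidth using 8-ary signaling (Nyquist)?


Rate = 2 * B * log2(M) = 2 * 780000 * 3.0 = 4680000.0

4680000.0 bps


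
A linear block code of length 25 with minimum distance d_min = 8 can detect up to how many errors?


Detection capability = d_min - 1 = 8 - 1 = 7

7 errors


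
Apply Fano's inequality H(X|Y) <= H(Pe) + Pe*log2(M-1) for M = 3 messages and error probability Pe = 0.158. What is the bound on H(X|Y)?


H(Pe) = -Pe*log2(Pe) - (1-Pe)*log2(1-Pe) = -0.158*log2(0.158) - 0.842*log2(0.842) = 0.420597 + 0.208907 = 0.6295. Pe*log2(M-1) = 0.158*log2(2) = 0.158000. Bound = H(Pe) + Pe*log2(M-1) = 0.420597 + 0.208907 + 0.158000 = 0.7875

0.7875 bits


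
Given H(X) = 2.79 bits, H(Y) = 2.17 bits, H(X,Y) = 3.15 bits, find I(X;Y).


I(X;Y) = H(X) + H(Y) - H(X,Y) = 2.79 + 2.17 - 3.15 = 1.81

1.81 bits


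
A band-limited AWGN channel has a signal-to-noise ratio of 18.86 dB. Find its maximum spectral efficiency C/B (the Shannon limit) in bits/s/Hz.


SNR_linear = 10^(18.86/10) = 76.913; C/B = log2(1 + SNR_linear) = log2(1 + 76.913) = 6.2838

6.2838 bits/s/Hz


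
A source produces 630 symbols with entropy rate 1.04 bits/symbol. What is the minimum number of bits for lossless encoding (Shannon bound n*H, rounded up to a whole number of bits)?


Minimum bits >= n * H = 630 * 1.04 = 655.2, rounded up to a whole number of bits = 656

656 bits


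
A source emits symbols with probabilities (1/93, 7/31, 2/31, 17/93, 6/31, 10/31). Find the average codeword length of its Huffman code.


Huffman construction (repeatedly merge the two least-probable nodes; each merge adds 1 bit to every symbol beneath it): 1/93 + 2/31 = 7/93; 7/93 + 17/93 = 8/31; 6/31 + 7/31 = 13/31; 8/31 + 10/31 = 18/31; 13/31 + 18/31 = 1. Resulting codeword lengths (in the order the probabilities were given): (4, 2, 4, 3, 2, 2). L_avg = sum(p_i * l_i) = 1/93*4 + 7/31*2 + 2/31*4 + 17/93*3 + 6/31*2 + 10/31*2 = 7/3 = 2.3333

2.3333 bits


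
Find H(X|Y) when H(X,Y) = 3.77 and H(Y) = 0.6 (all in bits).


H(X|Y) = H(X,Y) - H(Y) = 3.77 - 0.6 = 3.17

3.17 bits


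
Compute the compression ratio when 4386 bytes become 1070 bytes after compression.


Ratio = original / compressed = 4386 / 1070 = 4.0991

4.0991


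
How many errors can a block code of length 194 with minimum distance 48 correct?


Correction capability = floor((d-1)/2) = floor((48-1)/2) = 23

23 errors


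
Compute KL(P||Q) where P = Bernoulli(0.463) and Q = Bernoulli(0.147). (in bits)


KL = p*log2(p/q) + (1-p)*log2((1-p)/(1-q)) = 0.463*log2(0.463/0.147) + 0.537*log2(0.537/0.853) = 0.4078

0.4078 bits


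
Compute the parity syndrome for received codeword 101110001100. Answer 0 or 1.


Syndrome = XOR of all bits = 1 XOR 0 XOR 1 XOR 1 XOR 1 XOR 0 XOR 0 XOR 0 XOR 1 XOR 1 XOR 0 XOR 0 = 0

0


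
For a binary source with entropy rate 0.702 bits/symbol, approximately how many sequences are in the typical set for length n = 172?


log2|A_typical| = nH = 172 * 0.702 = 120.744, so |A_typical| ~ 2^120.744 = 2.226e+36

2.226e+36


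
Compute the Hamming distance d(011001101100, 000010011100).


Count differing positions: . ^ ^ . ^ ^ ^ ^ . . . . = 6 differences

6


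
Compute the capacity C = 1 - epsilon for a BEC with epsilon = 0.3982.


C = 1 - epsilon = 1 - 0.3982 = 0.6018

0.6018 bits


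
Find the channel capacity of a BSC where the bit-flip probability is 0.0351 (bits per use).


H(p) = -p*log2(p) - (1-p)*log2(1-p) = -0.0351*log2(0.0351) - 0.9649*log2(0.9649) = 0.169617 + 0.049739 = 0.2194. C = 1 - H(p) = 1 - 0.2194 = 0.7806

0.7806 bits


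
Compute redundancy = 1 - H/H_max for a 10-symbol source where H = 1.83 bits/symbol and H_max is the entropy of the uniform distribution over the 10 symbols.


H_max = log2(K) = log2(10) = 3.3219 bits/symbol. Redundancy = 1 - H/H_max = 1 - 1.83/3.3219 = 1 - 0.5509 = 0.4491

0.4491


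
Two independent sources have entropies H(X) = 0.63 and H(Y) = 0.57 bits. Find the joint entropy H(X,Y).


For independent variables, H(X,Y) = H(X) + H(Y) = 0.63 + 0.57 = 1.2

1.2 bits


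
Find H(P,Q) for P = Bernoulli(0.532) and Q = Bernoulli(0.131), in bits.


H(P,Q) = -p*log2(q) - (1-p)*log2(1-q). -0.532*log2(0.131) = 1.560016; -0.468*log2(0.869) = 0.094804. H(P,Q) = 1.560016 + 0.094804 = 1.6548

1.6548 bits


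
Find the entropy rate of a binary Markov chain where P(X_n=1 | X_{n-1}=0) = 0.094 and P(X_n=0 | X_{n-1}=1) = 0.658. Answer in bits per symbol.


Stationary distribution: pi_0 = p10/(p01+p10) = 0.875, pi_1 = 0.125. Entropy rate H' = pi_0*H(p01) + pi_1*H(p10) = 0.875*0.4497 + 0.125*0.9267 = 0.5093

0.5093 bits/symbol


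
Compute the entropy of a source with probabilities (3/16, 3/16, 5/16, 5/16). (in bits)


H = -sum(p_i * log2(p_i)). Terms: -(3/16)*log2(3/16) = 0.452820; -(3/16)*log2(3/16) = 0.452820; -(5/16)*log2(5/16) = 0.524397; -(5/16)*log2(5/16) = 0.524397. H = 0.452820 + 0.452820 + 0.524397 + 0.524397 = 1.9544

1.9544 bits


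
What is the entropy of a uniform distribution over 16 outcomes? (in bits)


H = log2(n) = log2(16) = 4.0

4.0 bits


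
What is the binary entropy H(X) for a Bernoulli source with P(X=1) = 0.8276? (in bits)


H = -p*log2(p) - (1-p)*log2(1-p). -0.8276*log2(0.8276) = 0.225930; -0.1724*log2(0.1724) = 0.437235. H = 0.225930 + 0.437235 = 0.6632

0.6632 bits


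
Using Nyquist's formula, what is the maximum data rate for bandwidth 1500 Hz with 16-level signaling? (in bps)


Rate = 2 * B * log2(M) = 2 * 1500 * 4.0 = 12000.0

12000.0 bps


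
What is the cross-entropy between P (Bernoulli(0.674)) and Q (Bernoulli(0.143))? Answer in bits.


H(P,Q) = -p*log2(q) - (1-p)*log2(1-q). -0.674*log2(0.143) = 1.891185; -0.326*log2(0.857) = 0.072578. H(P,Q) = 1.891185 + 0.072578 = 1.9638

1.9638 bits


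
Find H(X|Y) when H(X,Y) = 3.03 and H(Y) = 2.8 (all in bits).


H(X|Y) = H(X,Y) - H(Y) = 3.03 - 2.8 = 0.23

0.23 bits


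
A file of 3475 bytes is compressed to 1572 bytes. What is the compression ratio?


Ratio = original / compressed = 3475 / 1572 = 2.2106

2.2106


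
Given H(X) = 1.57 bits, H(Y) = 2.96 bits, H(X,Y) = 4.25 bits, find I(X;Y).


I(X;Y) = H(X) + H(Y) - H(X,Y) = 1.57 + 2.96 - 4.25 = 0.28

0.28 bits


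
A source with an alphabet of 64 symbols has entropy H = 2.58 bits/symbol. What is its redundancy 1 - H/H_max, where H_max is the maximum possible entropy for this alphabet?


H_max = log2(K) = log2(64) = 6.0 bits/symbol. Redundancy = 1 - H/H_max = 1 - 2.58/6.0 = 1 - 0.43 = 0.57

0.57


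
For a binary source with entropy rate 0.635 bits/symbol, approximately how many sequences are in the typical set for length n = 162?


log2|A_typical| = nH = 162 * 0.635 = 102.87, so |A_typical| ~ 2^102.87 = 9.267e+30

9.267e+30


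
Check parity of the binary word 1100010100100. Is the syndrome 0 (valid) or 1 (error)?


Syndrome = XOR of all bits = 1 XOR 1 XOR 0 XOR 0 XOR 0 XOR 1 XOR 0 XOR 1 XOR 0 XOR 0 XOR 1 XOR 0 XOR 0 = 1

1


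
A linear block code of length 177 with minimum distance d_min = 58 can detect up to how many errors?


Detection capability = d_min - 1 = 58 - 1 = 57

57 errors


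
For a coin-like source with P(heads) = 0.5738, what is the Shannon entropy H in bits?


H = -p*log2(p) - (1-p)*log2(1-p). -0.5738*log2(0.5738) = 0.459832; -0.4262*log2(0.4262) = 0.524395. H = 0.459832 + 0.524395 = 0.9842

0.9842 bits


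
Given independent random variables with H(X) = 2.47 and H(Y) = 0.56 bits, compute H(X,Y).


For independent variables, H(X,Y) = H(X) + H(Y) = 2.47 + 0.56 = 3.03

3.03 bits


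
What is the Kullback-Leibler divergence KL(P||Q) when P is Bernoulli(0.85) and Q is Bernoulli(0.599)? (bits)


KL = p*log2(p/q) + (1-p)*log2((1-p)/(1-q)) = 0.85*log2(0.85/0.599) + 0.15*log2(0.15/0.401) = 0.2164

0.2164 bits


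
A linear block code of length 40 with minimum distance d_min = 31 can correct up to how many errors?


Correction capability = floor((d-1)/2) = floor((31-1)/2) = 15

15 errors


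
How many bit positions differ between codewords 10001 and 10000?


Count differing positions: . . . . ^ = 1 differences

1
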